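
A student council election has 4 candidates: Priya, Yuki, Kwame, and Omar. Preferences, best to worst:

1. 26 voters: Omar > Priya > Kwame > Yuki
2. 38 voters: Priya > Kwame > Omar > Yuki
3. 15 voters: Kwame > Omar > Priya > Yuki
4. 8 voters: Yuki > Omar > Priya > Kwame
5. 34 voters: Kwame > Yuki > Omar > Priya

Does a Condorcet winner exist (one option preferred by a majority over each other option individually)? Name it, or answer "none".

none

Checking pairwise contests:
Omar beats Priya 83–38.
Priya beats Yuki 79–42.
Priya beats Kwame 72–49.
Kwame beats Omar 87–34.
Every option loses at least one head-to-head, so there is no Condorcet winner.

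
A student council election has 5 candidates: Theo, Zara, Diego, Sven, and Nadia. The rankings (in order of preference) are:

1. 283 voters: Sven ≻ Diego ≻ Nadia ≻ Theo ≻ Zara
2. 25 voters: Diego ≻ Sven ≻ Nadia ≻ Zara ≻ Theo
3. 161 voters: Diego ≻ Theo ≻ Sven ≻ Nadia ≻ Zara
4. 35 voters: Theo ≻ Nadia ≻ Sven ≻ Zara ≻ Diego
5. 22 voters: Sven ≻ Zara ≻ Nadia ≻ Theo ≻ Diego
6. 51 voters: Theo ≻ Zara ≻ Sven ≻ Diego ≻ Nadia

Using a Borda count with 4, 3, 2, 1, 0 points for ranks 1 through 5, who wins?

Sven

Theo: 283·1 + 25·0 + 161·3 + 35·4 + 22·1 + 51·4 = 1132
Zara: 283·0 + 25·1 + 161·0 + 35·1 + 22·3 + 51·3 = 279
Diego: 283·3 + 25·4 + 161·4 + 35·0 + 22·0 + 51·1 = 1644
Sven: 283·4 + 25·3 + 161·2 + 35·2 + 22·4 + 51·2 = 1789
Nadia: 283·2 + 25·2 + 161·1 + 35·3 + 22·2 + 51·0 = 926
Sven has the highest Borda score (1789).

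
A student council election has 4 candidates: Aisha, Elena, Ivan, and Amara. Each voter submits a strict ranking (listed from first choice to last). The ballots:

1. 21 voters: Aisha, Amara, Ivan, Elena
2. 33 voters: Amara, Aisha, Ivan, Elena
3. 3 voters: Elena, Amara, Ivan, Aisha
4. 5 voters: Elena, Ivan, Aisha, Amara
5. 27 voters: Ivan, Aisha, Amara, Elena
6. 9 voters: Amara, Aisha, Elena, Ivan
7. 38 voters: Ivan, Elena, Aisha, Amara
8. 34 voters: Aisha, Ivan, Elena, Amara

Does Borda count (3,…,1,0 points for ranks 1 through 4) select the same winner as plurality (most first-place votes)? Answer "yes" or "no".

Borda — scores: Aisha 346, Elena 143, Ivan 330, Amara 201. Winner: Aisha.
Plurality — first-place votes: Aisha 55, Elena 8, Ivan 65, Amara 42. Winner: Ivan.
The two methods disagree.

no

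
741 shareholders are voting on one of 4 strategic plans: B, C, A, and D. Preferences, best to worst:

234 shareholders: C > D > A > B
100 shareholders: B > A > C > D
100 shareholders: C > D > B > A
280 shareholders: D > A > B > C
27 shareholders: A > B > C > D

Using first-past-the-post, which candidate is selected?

First-place votes: B 100, C 334, A 27, D 280.
C has the most first-place votes.

C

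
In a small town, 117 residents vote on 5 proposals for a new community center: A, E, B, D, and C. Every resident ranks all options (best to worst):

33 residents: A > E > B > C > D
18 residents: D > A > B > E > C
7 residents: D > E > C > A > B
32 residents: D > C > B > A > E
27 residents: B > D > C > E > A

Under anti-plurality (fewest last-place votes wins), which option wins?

Last-place votes: A 27, E 32, B 7, D 33, C 18.
B is ranked last by the fewest voters, so B wins.

B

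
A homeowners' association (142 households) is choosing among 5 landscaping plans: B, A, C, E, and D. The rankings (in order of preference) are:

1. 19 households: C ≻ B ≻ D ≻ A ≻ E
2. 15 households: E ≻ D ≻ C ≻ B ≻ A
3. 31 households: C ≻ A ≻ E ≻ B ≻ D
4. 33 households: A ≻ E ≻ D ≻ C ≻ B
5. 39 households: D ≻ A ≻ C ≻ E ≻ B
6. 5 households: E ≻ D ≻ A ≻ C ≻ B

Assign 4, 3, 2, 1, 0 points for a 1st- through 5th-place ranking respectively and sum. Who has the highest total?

A

B: 19·3 + 15·1 + 31·1 + 33·0 + 39·0 + 5·0 = 103
A: 19·1 + 15·0 + 31·3 + 33·4 + 39·3 + 5·2 = 371
C: 19·4 + 15·2 + 31·4 + 33·1 + 39·2 + 5·1 = 346
E: 19·0 + 15·4 + 31·2 + 33·3 + 39·1 + 5·4 = 280
D: 19·2 + 15·3 + 31·0 + 33·2 + 39·4 + 5·3 = 320
A has the highest Borda score (371).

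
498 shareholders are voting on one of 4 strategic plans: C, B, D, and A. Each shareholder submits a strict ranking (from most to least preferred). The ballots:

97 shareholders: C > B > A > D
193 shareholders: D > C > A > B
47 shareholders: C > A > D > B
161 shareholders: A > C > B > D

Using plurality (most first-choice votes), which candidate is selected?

D

First-place votes: C 144, B 0, D 193, A 161.
D has the most first-place votes.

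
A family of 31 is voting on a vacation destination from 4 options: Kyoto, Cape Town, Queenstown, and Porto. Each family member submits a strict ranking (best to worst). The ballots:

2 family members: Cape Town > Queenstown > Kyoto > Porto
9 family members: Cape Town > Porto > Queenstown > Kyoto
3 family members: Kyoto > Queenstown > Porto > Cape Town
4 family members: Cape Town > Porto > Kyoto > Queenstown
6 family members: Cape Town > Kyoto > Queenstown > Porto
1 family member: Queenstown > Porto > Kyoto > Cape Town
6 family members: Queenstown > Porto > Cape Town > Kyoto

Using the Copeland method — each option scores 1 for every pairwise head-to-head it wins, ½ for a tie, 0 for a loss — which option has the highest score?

Kyoto: loses to Cape Town, Queenstown, and Porto → score 0.
Cape Town: beats Kyoto, Queenstown, and Porto → score 3.
Queenstown: beats Kyoto and Porto; loses to Cape Town → score 2.
Porto: beats Kyoto; loses to Cape Town and Queenstown → score 1.
Cape Town has the best pairwise record.

Cape Town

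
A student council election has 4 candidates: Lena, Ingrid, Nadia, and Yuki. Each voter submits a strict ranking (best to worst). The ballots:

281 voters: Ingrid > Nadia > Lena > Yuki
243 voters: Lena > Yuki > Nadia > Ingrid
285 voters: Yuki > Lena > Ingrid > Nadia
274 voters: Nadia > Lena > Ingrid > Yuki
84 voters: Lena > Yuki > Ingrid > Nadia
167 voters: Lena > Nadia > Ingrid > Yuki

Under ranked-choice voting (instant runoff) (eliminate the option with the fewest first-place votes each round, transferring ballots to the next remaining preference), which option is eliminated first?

Round 1: Lena 494, Ingrid 281, Nadia 274, Yuki 285. Eliminate Nadia.

Nadia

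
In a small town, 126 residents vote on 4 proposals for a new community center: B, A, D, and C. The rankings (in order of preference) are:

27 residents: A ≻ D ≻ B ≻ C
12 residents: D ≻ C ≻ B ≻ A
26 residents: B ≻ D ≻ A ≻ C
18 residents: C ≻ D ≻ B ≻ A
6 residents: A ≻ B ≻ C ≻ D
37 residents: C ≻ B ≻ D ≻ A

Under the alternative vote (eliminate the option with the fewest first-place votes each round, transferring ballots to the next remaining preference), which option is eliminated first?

Round 1: B 26, A 33, D 12, C 55. Eliminate D.

D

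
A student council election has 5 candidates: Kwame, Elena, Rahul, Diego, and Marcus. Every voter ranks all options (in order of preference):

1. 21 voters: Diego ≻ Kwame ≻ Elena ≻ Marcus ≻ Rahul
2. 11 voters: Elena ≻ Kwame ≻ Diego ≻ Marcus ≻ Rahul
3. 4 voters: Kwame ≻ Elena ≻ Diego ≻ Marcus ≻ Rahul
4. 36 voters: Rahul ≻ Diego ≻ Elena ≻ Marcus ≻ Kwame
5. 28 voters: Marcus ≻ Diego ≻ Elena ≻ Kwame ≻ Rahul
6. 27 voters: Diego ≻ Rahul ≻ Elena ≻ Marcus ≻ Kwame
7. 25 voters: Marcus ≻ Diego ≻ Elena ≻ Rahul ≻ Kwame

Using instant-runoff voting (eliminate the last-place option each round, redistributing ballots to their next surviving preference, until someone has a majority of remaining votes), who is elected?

Round 1: Kwame 4, Elena 11, Rahul 36, Diego 48, Marcus 53. Eliminate Kwame.
Round 2: Elena 15, Rahul 36, Diego 48, Marcus 53. Eliminate Elena.
Round 3: Rahul 36, Diego 63, Marcus 53. Eliminate Rahul.
Round 4: Diego 99, Marcus 53. Diego has a majority.

Diego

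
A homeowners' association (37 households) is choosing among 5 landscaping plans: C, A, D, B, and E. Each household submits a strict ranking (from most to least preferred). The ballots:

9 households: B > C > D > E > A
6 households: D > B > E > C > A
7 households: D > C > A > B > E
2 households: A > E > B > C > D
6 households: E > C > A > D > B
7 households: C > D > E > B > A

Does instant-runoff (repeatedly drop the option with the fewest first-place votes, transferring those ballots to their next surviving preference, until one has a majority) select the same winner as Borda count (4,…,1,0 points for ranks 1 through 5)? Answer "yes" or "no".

no

Instant-runoff — R1 C 7, A 2, D 13, B 9, E 6 (A out); R2 C 7, D 13, B 9, E 8 (C out); R3 D 20, B 9, E 8 (D winner). Winner: D.
Borda — scores: C 102, A 34, D 97, B 72, E 65. Winner: C.
The two methods disagree.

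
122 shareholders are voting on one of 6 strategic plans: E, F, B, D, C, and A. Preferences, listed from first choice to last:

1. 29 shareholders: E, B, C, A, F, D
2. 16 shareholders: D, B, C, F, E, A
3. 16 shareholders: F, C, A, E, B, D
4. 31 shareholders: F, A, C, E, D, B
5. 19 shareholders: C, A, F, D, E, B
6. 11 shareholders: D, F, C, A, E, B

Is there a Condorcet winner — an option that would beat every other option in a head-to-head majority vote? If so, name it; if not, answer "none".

C vs E: 93–29 for C.
C vs F: 64–58 for C.
C vs B: 77–45 for C.
C vs D: 95–27 for C.
C vs A: 91–31 for C.
C beats every other option head-to-head.

C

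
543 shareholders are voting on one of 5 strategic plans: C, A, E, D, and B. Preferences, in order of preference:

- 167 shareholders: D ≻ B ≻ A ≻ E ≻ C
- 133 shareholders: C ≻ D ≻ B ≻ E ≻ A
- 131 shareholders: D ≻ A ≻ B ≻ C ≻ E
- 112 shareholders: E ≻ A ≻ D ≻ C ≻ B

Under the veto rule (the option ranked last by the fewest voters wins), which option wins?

D

Last-place votes: C 167, A 133, E 131, D 0, B 112.
D is ranked last by the fewest voters, so D wins.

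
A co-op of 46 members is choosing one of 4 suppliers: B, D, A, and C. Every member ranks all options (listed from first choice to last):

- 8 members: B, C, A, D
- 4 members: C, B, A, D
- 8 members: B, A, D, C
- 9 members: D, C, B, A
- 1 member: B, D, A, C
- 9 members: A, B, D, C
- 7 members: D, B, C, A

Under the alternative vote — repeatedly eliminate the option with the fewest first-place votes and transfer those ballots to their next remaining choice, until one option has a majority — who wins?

B

Round 1: B 17, D 16, A 9, C 4. Eliminate C.
Round 2: B 21, D 16, A 9. Eliminate A.
Round 3: B 30, D 16. B has a majority.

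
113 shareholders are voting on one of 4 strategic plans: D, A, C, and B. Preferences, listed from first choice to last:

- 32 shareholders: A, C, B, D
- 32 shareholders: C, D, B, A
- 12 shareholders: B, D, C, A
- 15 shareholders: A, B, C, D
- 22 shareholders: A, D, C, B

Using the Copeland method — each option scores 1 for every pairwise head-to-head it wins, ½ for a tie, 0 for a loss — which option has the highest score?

D: loses to A, C, and B → score 0.
A: beats D, C, and B → score 3.
C: beats D and B; loses to A → score 2.
B: beats D; loses to A and C → score 1.
A has the best pairwise record.

A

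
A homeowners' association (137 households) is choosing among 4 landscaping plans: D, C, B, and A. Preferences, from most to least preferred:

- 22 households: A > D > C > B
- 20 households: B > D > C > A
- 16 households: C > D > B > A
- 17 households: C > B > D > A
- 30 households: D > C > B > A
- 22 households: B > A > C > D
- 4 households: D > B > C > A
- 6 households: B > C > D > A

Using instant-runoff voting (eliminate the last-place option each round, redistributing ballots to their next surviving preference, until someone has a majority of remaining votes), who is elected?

D

Round 1: D 34, C 33, B 48, A 22. Eliminate A.
Round 2: D 56, C 33, B 48. Eliminate C.
Round 3: D 72, B 65. D has a majority.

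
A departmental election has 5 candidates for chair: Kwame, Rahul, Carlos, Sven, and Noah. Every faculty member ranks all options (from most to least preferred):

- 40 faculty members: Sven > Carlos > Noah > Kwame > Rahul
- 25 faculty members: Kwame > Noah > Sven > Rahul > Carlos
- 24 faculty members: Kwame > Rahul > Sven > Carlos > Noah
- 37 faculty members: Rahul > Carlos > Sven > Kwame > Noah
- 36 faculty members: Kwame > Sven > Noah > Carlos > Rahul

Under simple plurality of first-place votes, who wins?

Kwame

First-place votes: Kwame 85, Rahul 37, Carlos 0, Sven 40, Noah 0.
Kwame has the most first-place votes.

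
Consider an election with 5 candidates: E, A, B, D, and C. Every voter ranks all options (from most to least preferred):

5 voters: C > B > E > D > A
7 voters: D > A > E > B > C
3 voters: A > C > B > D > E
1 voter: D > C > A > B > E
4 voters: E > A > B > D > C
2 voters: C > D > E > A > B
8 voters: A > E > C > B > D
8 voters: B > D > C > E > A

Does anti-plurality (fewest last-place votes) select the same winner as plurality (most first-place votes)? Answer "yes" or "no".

no

Anti-plurality — last-place votes: E 4, A 13, B 2, D 8, C 11. Winner: B.
Plurality — first-place votes: E 4, A 11, B 8, D 8, C 7. Winner: A.
The two methods disagree.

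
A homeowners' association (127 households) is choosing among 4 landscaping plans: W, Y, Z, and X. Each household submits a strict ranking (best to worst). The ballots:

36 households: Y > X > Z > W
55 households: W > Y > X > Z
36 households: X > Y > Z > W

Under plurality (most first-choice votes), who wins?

First-place votes: W 55, Y 36, Z 0, X 36.
W has the most first-place votes.

W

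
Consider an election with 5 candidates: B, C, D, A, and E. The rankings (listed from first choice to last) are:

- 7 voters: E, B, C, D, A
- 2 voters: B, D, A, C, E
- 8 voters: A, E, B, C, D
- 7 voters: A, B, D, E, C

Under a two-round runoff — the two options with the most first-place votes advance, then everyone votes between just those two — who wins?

Round 1 first-place votes: B 2, C 0, D 0, A 15, E 7.
A and E advance.
Runoff: A is preferred to E by 17 voters; E by 7.
A wins the runoff.

A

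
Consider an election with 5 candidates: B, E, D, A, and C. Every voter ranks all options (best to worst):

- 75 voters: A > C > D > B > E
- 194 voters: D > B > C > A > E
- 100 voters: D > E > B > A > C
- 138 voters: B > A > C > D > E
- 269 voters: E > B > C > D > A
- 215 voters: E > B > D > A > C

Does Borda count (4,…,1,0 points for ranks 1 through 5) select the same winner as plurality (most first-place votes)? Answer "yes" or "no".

no

Borda — scores: B 2861, E 2236, D 2163, A 1223, C 1427. Winner: B.
Plurality — first-place votes: B 138, E 484, D 294, A 75, C 0. Winner: E.
The two methods disagree.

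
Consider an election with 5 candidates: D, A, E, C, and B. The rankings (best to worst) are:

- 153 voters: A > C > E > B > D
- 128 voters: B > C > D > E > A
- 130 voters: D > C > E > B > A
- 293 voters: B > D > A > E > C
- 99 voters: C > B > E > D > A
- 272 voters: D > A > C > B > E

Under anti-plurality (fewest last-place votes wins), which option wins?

B

Last-place votes: D 153, A 357, E 272, C 293, B 0.
B is ranked last by the fewest voters, so B wins.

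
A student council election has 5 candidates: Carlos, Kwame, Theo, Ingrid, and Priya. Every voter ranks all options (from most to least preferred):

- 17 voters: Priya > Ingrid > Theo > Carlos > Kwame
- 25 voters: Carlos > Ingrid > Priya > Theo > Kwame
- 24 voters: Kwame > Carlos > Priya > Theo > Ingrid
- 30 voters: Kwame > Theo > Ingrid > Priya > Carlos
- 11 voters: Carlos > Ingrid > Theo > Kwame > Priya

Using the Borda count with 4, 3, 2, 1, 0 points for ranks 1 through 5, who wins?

Carlos

Carlos: 17·1 + 25·4 + 24·3 + 30·0 + 11·4 = 233
Kwame: 17·0 + 25·0 + 24·4 + 30·4 + 11·1 = 227
Theo: 17·2 + 25·1 + 24·1 + 30·3 + 11·2 = 195
Ingrid: 17·3 + 25·3 + 24·0 + 30·2 + 11·3 = 219
Priya: 17·4 + 25·2 + 24·2 + 30·1 + 11·0 = 196
Carlos has the highest Borda score (233).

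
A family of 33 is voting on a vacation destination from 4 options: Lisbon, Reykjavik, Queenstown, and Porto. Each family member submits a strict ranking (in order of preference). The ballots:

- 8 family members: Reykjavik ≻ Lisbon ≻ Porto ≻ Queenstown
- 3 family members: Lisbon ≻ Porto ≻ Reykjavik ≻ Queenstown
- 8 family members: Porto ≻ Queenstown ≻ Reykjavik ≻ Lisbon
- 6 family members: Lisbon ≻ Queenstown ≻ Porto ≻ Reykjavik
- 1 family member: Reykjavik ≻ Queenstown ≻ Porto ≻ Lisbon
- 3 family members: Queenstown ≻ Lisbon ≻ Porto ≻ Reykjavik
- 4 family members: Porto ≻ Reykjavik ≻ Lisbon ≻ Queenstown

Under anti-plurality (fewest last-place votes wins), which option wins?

Last-place votes: Lisbon 9, Reykjavik 9, Queenstown 15, Porto 0.
Porto is ranked last by the fewest voters, so Porto wins.

Porto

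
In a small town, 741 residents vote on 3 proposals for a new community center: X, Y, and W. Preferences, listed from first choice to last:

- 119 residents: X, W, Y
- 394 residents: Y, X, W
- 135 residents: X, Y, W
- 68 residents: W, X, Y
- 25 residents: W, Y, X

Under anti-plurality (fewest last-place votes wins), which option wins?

Last-place votes: X 25, Y 187, W 529.
X is ranked last by the fewest voters, so X wins.

X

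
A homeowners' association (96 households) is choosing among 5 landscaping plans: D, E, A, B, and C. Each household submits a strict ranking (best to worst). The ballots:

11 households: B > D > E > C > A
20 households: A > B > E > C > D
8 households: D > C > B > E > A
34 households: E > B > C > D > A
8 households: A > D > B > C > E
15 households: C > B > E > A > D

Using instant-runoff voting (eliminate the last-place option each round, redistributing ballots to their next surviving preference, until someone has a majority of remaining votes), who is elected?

E

Round 1: D 8, E 34, A 28, B 11, C 15. Eliminate D.
Round 2: E 34, A 28, B 11, C 23. Eliminate B.
Round 3: E 45, A 28, C 23. Eliminate C.
Round 4: E 68, A 28. E has a majority.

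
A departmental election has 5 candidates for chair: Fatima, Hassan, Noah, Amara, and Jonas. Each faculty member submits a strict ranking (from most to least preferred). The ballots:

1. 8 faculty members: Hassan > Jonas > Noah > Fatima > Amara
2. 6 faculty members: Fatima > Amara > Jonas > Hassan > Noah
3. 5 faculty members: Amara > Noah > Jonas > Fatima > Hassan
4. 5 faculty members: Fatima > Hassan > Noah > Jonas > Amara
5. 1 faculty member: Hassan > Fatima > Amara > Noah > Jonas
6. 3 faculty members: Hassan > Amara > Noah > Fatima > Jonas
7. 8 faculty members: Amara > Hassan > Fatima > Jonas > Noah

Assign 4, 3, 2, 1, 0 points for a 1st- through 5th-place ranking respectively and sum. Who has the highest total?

Fatima: 8·1 + 6·4 + 5·1 + 5·4 + 1·3 + 3·1 + 8·2 = 79
Hassan: 8·4 + 6·1 + 5·0 + 5·3 + 1·4 + 3·4 + 8·3 = 93
Noah: 8·2 + 6·0 + 5·3 + 5·2 + 1·1 + 3·2 + 8·0 = 48
Amara: 8·0 + 6·3 + 5·4 + 5·0 + 1·2 + 3·3 + 8·4 = 81
Jonas: 8·3 + 6·2 + 5·2 + 5·1 + 1·0 + 3·0 + 8·1 = 59
Hassan has the highest Borda score (93).

Hassan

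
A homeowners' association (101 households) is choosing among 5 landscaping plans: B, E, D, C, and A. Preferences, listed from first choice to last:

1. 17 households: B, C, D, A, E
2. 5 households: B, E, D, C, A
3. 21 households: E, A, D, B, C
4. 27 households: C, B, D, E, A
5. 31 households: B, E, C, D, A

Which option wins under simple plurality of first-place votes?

B

First-place votes: B 53, E 21, D 0, C 27, A 0.
B has the most first-place votes.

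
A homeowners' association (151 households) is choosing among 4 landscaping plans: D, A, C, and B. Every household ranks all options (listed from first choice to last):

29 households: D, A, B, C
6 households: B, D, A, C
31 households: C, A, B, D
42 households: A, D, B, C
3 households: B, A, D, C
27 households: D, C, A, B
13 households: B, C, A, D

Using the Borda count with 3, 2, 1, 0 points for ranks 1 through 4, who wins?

A

D: 29·3 + 6·2 + 31·0 + 42·2 + 3·1 + 27·3 + 13·0 = 267
A: 29·2 + 6·1 + 31·2 + 42·3 + 3·2 + 27·1 + 13·1 = 298
C: 29·0 + 6·0 + 31·3 + 42·0 + 3·0 + 27·2 + 13·2 = 173
B: 29·1 + 6·3 + 31·1 + 42·1 + 3·3 + 27·0 + 13·3 = 168
A has the highest Borda score (298).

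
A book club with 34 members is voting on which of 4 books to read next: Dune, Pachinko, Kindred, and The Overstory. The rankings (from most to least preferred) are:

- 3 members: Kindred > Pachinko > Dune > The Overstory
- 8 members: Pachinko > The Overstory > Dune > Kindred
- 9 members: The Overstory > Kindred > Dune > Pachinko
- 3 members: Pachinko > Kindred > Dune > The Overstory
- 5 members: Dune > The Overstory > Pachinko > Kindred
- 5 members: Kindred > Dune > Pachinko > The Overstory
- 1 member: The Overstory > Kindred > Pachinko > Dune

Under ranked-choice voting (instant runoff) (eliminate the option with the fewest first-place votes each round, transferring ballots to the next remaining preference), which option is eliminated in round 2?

Kindred

Round 1: Dune 5, Pachinko 11, Kindred 8, The Overstory 10. Eliminate Dune.
Round 2: Pachinko 11, Kindred 8, The Overstory 15. Eliminate Kindred.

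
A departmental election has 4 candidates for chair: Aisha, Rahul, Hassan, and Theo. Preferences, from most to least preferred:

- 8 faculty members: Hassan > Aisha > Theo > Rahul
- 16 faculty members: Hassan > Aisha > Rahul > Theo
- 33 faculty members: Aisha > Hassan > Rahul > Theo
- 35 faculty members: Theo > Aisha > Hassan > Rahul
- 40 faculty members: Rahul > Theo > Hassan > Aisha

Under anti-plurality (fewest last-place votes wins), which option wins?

Hassan

Last-place votes: Aisha 40, Rahul 43, Hassan 0, Theo 49.
Hassan is ranked last by the fewest voters, so Hassan wins.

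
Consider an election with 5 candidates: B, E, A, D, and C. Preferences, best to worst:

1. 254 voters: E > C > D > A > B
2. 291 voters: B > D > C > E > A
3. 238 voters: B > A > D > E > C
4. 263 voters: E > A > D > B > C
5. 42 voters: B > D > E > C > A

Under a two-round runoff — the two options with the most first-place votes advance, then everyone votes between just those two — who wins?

Round 1 first-place votes: B 571, E 517, A 0, D 0, C 0.
B and E advance.
Runoff: B is preferred to E by 571 voters; E by 517.
B wins the runoff.

B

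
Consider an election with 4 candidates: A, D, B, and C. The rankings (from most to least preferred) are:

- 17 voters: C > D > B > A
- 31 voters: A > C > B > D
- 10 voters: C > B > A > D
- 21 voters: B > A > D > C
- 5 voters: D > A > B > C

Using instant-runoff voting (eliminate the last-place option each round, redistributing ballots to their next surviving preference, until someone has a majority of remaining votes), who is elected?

A

Round 1: A 31, D 5, B 21, C 27. Eliminate D.
Round 2: A 36, B 21, C 27. Eliminate B.
Round 3: A 57, C 27. A has a majority.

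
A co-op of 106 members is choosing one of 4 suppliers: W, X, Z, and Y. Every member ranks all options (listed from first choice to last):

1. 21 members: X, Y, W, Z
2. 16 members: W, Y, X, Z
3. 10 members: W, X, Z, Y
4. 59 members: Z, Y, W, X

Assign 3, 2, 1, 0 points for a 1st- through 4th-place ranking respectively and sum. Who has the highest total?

W: 21·1 + 16·3 + 10·3 + 59·1 = 158
X: 21·3 + 16·1 + 10·2 + 59·0 = 99
Z: 21·0 + 16·0 + 10·1 + 59·3 = 187
Y: 21·2 + 16·2 + 10·0 + 59·2 = 192
Y has the highest Borda score (192).

Y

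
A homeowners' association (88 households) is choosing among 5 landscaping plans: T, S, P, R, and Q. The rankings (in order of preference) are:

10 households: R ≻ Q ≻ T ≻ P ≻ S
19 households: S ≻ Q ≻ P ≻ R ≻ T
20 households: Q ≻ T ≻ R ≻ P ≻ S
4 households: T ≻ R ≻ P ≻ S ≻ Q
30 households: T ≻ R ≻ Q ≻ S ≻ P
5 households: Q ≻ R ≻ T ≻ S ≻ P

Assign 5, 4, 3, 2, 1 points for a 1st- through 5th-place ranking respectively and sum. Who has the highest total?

T: 10·3 + 19·1 + 20·4 + 4·5 + 30·5 + 5·3 = 314
S: 10·1 + 19·5 + 20·1 + 4·2 + 30·2 + 5·2 = 203
P: 10·2 + 19·3 + 20·2 + 4·3 + 30·1 + 5·1 = 164
R: 10·5 + 19·2 + 20·3 + 4·4 + 30·4 + 5·4 = 304
Q: 10·4 + 19·4 + 20·5 + 4·1 + 30·3 + 5·5 = 335
Q has the highest Borda score (335).

Q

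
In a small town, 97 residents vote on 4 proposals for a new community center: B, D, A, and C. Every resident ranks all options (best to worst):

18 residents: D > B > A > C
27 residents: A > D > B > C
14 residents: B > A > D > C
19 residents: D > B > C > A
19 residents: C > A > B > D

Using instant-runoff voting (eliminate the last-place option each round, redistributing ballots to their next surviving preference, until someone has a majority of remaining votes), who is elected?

Round 1: B 14, D 37, A 27, C 19. Eliminate B.
Round 2: D 37, A 41, C 19. Eliminate C.
Round 3: D 37, A 60. A has a majority.

A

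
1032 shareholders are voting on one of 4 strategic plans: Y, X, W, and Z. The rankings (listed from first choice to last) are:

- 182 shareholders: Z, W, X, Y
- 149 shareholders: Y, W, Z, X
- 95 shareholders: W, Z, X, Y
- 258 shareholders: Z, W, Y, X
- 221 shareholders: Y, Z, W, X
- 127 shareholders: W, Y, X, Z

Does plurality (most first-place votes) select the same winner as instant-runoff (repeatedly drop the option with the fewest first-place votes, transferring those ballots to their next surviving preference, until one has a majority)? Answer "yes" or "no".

yes

Plurality — first-place votes: Y 370, X 0, W 222, Z 440. Winner: Z.
Instant-runoff — R1 Y 370, X 0, W 222, Z 440 (X out); R2 Y 370, W 222, Z 440 (W out); R3 Y 497, Z 535 (Z winner). Winner: Z.
The two methods agree.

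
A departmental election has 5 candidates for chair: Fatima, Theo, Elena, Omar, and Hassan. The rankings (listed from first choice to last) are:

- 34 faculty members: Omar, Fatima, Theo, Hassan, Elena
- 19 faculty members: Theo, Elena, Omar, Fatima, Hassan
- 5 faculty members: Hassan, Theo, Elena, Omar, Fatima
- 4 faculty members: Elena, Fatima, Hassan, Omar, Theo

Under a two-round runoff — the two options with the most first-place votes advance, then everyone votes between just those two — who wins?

Round 1 first-place votes: Fatima 0, Theo 19, Elena 4, Omar 34, Hassan 5.
Omar and Theo advance.
Runoff: Omar is preferred to Theo by 38 voters; Theo by 24.
Omar wins the runoff.

Omar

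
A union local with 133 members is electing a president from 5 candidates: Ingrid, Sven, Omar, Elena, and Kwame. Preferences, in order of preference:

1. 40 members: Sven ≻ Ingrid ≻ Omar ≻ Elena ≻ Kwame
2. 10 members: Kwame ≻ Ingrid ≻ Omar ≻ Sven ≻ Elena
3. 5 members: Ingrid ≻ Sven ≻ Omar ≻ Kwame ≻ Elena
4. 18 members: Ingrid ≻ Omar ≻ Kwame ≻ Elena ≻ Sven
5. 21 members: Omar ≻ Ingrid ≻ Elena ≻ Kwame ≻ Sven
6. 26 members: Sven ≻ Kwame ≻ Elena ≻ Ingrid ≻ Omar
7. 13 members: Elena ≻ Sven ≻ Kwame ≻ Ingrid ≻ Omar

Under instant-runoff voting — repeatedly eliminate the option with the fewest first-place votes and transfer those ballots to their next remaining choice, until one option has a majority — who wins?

Round 1: Ingrid 23, Sven 66, Omar 21, Elena 13, Kwame 10. Eliminate Kwame.
Round 2: Ingrid 33, Sven 66, Omar 21, Elena 13. Eliminate Elena.
Round 3: Ingrid 33, Sven 79, Omar 21. Sven has a majority.

Sven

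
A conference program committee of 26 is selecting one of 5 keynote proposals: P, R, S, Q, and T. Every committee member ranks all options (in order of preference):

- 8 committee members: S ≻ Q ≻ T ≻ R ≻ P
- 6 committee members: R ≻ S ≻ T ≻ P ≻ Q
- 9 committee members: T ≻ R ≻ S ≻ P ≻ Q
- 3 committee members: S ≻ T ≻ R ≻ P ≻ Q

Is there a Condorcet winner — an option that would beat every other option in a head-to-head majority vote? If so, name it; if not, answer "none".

none

Checking pairwise contests:
R beats P 26–0.
T beats R 20–6.
R beats S 15–11.
P beats Q 18–8.
S beats T 17–9.
Every option loses at least one head-to-head, so there is no Condorcet winner.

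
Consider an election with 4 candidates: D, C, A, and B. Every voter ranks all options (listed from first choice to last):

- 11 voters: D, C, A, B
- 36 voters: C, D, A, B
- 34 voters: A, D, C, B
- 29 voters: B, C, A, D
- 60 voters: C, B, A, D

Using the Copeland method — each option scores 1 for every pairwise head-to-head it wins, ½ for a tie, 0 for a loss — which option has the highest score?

C

D: loses to C, A, and B → score 0.
C: beats D, A, and B → score 3.
A: beats D; loses to C and B → score 1.
B: beats D and A; loses to C → score 2.
C has the best pairwise record.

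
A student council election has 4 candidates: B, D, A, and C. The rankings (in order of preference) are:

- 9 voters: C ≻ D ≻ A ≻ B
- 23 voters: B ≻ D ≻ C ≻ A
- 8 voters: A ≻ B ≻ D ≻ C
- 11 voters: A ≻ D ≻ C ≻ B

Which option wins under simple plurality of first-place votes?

First-place votes: B 23, D 0, A 19, C 9.
B has the most first-place votes.

B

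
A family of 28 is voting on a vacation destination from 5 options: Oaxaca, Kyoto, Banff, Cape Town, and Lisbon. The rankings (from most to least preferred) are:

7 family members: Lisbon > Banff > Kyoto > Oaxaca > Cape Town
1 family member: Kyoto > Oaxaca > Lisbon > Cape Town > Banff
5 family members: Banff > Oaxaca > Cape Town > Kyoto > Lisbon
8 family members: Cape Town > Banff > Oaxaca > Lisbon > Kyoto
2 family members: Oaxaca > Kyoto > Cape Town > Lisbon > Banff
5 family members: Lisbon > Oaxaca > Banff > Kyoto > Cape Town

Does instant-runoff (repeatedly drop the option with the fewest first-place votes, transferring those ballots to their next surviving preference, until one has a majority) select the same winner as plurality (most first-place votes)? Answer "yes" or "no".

no

Instant-runoff — R1 Oaxaca 2, Kyoto 1, Banff 5, Cape Town 8, Lisbon 12 (Kyoto out); R2 Oaxaca 3, Banff 5, Cape Town 8, Lisbon 12 (Oaxaca out); R3 Banff 5, Cape Town 10, Lisbon 13 (Banff out); R4 Cape Town 15, Lisbon 13 (Cape Town winner). Winner: Cape Town.
Plurality — first-place votes: Oaxaca 2, Kyoto 1, Banff 5, Cape Town 8, Lisbon 12. Winner: Lisbon.
The two methods disagree.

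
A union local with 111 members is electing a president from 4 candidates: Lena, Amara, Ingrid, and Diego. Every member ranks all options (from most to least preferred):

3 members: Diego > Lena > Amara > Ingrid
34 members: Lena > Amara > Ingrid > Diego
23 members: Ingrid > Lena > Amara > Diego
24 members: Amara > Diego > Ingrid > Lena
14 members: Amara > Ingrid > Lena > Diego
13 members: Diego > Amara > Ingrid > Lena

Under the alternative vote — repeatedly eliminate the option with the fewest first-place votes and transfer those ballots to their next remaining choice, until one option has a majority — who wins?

Round 1: Lena 34, Amara 38, Ingrid 23, Diego 16. Eliminate Diego.
Round 2: Lena 37, Amara 51, Ingrid 23. Eliminate Ingrid.
Round 3: Lena 60, Amara 51. Lena has a majority.

Lena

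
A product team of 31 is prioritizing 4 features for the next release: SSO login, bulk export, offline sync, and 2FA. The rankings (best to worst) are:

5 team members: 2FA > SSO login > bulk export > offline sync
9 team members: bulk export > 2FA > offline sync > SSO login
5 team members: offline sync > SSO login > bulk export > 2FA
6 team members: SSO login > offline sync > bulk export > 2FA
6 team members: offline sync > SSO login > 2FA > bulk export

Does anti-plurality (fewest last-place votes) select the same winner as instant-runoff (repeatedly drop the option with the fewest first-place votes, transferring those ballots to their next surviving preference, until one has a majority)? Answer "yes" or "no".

Anti-plurality — last-place votes: SSO login 9, bulk export 6, offline sync 5, 2FA 11. Winner: offline sync.
Instant-runoff — R1 SSO login 6, bulk export 9, offline sync 11, 2FA 5 (2FA out); R2 SSO login 11, bulk export 9, offline sync 11 (bulk export out); R3 SSO login 11, offline sync 20 (offline sync winner). Winner: offline sync.
The two methods agree.

yes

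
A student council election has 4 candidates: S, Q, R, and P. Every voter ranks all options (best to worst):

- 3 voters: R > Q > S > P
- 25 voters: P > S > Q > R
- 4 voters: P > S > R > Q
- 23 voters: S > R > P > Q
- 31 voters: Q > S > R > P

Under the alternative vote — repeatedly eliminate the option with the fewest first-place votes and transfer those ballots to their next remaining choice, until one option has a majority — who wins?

P

Round 1: S 23, Q 31, R 3, P 29. Eliminate R.
Round 2: S 23, Q 34, P 29. Eliminate S.
Round 3: Q 34, P 52. P has a majority.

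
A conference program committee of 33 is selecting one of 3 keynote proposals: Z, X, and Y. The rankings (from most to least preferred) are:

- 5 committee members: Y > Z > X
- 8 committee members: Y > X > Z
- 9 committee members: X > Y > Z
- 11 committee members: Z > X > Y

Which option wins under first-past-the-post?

Y

First-place votes: Z 11, X 9, Y 13.
Y has the most first-place votes.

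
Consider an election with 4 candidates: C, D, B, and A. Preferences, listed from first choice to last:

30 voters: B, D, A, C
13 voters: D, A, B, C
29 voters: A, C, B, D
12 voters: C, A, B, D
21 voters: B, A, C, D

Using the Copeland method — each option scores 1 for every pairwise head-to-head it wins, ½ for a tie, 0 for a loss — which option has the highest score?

C: beats D; loses to B and A → score 1.
D: loses to C, B, and A → score 0.
B: beats C and D; loses to A → score 2.
A: beats C, D, and B → score 3.
A has the best pairwise record.

A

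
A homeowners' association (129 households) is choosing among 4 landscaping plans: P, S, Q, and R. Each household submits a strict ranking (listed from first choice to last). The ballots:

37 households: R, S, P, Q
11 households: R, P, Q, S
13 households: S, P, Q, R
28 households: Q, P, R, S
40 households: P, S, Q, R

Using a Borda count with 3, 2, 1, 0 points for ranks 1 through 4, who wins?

P: 37·1 + 11·2 + 13·2 + 28·2 + 40·3 = 261
S: 37·2 + 11·0 + 13·3 + 28·0 + 40·2 = 193
Q: 37·0 + 11·1 + 13·1 + 28·3 + 40·1 = 148
R: 37·3 + 11·3 + 13·0 + 28·1 + 40·0 = 172
P has the highest Borda score (261).

P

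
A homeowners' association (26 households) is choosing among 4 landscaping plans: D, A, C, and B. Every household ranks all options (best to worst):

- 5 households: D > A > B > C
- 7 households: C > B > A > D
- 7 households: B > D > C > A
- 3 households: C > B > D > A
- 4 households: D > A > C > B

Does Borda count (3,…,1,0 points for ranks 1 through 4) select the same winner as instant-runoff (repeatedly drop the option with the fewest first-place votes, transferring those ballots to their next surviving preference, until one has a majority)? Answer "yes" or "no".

no

Borda — scores: D 44, A 25, C 41, B 46. Winner: B.
Instant-runoff — R1 D 9, A 0, C 10, B 7 (A out); R2 D 9, C 10, B 7 (B out); R3 D 16, C 10 (D winner). Winner: D.
The two methods disagree.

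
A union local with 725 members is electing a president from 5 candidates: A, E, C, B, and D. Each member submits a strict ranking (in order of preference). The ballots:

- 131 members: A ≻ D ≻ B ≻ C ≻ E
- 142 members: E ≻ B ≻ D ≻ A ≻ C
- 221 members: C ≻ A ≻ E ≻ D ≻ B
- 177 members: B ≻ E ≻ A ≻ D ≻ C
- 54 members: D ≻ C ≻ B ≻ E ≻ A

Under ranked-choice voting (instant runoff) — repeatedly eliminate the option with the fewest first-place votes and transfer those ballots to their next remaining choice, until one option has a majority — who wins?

Round 1: A 131, E 142, C 221, B 177, D 54. Eliminate D.
Round 2: A 131, E 142, C 275, B 177. Eliminate A.
Round 3: E 142, C 275, B 308. Eliminate E.
Round 4: C 275, B 450. B has a majority.

B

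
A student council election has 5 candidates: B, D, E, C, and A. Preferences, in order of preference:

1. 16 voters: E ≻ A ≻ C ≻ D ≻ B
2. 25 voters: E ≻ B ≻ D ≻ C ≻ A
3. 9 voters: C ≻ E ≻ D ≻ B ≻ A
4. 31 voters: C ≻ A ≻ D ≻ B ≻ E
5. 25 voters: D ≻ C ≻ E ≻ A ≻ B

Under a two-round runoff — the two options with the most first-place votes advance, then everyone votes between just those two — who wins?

C

Round 1 first-place votes: B 0, D 25, E 41, C 40, A 0.
E and C advance.
Runoff: E is preferred to C by 41 voters; C by 65.
C wins the runoff.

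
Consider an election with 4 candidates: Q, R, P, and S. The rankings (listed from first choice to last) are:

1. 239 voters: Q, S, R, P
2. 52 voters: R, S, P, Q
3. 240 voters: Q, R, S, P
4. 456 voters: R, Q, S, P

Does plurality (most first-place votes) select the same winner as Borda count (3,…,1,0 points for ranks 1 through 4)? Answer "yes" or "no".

no

Plurality — first-place votes: Q 479, R 508, P 0, S 0. Winner: R.
Borda — scores: Q 2349, R 2243, P 52, S 1278. Winner: Q.
The two methods disagree.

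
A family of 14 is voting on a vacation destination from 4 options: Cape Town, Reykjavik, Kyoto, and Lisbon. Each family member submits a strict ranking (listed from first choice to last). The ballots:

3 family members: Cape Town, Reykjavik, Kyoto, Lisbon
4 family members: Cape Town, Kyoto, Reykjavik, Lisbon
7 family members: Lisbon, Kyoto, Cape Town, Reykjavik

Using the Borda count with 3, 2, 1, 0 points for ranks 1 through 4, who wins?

Cape Town: 3·3 + 4·3 + 7·1 = 28
Reykjavik: 3·2 + 4·1 + 7·0 = 10
Kyoto: 3·1 + 4·2 + 7·2 = 25
Lisbon: 3·0 + 4·0 + 7·3 = 21
Cape Town has the highest Borda score (28).

Cape Town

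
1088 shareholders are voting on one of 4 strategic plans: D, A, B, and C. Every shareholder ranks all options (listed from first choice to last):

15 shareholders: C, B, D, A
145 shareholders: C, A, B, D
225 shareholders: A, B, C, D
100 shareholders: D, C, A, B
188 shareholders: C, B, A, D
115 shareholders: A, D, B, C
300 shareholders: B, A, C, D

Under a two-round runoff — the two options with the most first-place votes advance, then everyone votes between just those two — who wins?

Round 1 first-place votes: D 100, A 340, B 300, C 348.
C and A advance.
Runoff: C is preferred to A by 448 voters; A by 640.
A wins the runoff.

A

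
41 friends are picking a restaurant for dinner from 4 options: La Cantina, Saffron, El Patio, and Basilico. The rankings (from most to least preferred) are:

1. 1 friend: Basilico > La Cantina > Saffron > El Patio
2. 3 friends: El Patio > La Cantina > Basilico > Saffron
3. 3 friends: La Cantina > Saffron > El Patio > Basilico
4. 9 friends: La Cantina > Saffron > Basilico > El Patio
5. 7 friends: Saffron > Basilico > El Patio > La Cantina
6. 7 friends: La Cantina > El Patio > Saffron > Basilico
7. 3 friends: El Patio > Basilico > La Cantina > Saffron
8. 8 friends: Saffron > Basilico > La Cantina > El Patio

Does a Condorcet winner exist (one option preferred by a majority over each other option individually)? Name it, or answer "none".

La Cantina vs Saffron: 26–15 for La Cantina.
La Cantina vs El Patio: 28–13 for La Cantina.
La Cantina vs Basilico: 22–19 for La Cantina.
La Cantina beats every other option head-to-head.

La Cantina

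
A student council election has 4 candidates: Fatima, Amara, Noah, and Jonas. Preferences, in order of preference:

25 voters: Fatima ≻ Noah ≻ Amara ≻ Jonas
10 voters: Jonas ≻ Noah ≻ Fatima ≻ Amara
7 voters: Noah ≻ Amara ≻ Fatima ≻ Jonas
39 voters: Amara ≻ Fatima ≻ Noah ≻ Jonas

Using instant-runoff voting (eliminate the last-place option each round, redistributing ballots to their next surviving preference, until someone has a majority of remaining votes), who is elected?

Amara

Round 1: Fatima 25, Amara 39, Noah 7, Jonas 10. Eliminate Noah.
Round 2: Fatima 25, Amara 46, Jonas 10. Amara has a majority.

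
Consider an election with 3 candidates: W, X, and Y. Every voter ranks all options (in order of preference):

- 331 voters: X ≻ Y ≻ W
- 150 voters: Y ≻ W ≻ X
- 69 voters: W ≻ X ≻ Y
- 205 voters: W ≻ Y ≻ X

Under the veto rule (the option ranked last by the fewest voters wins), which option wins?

Last-place votes: W 331, X 355, Y 69.
Y is ranked last by the fewest voters, so Y wins.

Y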